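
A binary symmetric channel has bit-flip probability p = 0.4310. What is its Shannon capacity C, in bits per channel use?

For BSC with error probability p:
C = 1 - H(p) where H(p) is binary entropy
H(0.4310) = -0.4310 × log₂(0.4310) - 0.5690 × log₂(0.5690)
H(p) = 0.9862
C = 1 - 0.9862 = 0.0138 bits/use


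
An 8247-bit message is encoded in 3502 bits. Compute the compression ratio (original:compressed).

Compression ratio = Original / Compressed
= 8247 / 3502 = 2.35:1


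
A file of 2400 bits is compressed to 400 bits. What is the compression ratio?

Compression ratio = Original / Compressed
= 2400 / 400 = 6.00:1


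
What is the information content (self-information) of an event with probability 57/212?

Information content I(x) = -log₂(p(x))
I = -log₂(57/212) = -log₂(0.2689)
I = 1.8950 bits


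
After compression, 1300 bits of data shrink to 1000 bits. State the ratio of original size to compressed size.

Compression ratio = Original / Compressed
= 1300 / 1000 = 1.30:1


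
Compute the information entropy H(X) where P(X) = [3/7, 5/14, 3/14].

H(X) = -Σ p(x) log₂ p(x)
  -3/7 × log₂(3/7) = 0.5239
  -5/14 × log₂(5/14) = 0.5305
  -3/14 × log₂(3/14) = 0.4762
H(X) = 1.5306 bits


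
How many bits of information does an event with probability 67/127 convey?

Information content I(x) = -log₂(p(x))
I = -log₂(67/127) = -log₂(0.5276)
I = 0.9226 bits


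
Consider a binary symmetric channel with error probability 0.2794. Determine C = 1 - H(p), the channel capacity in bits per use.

For BSC with error probability p:
C = 1 - H(p) where H(p) is binary entropy
H(0.2794) = -0.2794 × log₂(0.2794) - 0.7206 × log₂(0.7206)
H(p) = 0.8546
C = 1 - 0.8546 = 0.1454 bits/use


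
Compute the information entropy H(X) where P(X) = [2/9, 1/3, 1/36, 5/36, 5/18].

H(X) = -Σ p(x) log₂ p(x)
  -2/9 × log₂(2/9) = 0.4822
  -1/3 × log₂(1/3) = 0.5283
  -1/36 × log₂(1/36) = 0.1436
  -5/36 × log₂(5/36) = 0.3956
  -5/18 × log₂(5/18) = 0.5133
H(X) = 2.0630 bits


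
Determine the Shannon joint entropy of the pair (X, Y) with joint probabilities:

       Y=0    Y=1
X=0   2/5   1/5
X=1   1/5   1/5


H(X,Y) = -Σ p(x,y) log₂ p(x,y)
  p(0,0)=2/5: -0.4000 × log₂(0.4000) = 0.5288
  p(0,1)=1/5: -0.2000 × log₂(0.2000) = 0.4644
  p(1,0)=1/5: -0.2000 × log₂(0.2000) = 0.4644
  p(1,1)=1/5: -0.2000 × log₂(0.2000) = 0.4644
H(X,Y) = 1.9219 bits


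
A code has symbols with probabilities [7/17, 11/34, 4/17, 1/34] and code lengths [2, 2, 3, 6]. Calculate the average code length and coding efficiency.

Average length L = Σ p_i × l_i = 2.3529 bits
Entropy H = 1.6946 bits
Efficiency η = H/L × 100% = 72.02%


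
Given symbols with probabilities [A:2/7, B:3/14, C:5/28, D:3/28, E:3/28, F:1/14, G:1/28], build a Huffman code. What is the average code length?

Huffman tree construction:
Combine smallest probabilities repeatedly
Resulting codes:
  A: 10 (length 2)
  B: 00 (length 2)
  C: 111 (length 3)
  D: 010 (length 3)
  E: 011 (length 3)
  F: 1101 (length 4)
  G: 1100 (length 4)
Average length = Σ p(s) × length(s) = 2.6071 bits


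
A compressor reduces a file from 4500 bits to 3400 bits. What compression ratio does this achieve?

Compression ratio = Original / Compressed
= 4500 / 3400 = 1.32:1


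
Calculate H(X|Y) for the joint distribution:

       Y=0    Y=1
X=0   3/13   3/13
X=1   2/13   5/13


H(X|Y) = Σ_y p(y) H(X|Y=y)
  p(Y=0) = 5/13, H(X|Y=0) = 0.9710
  p(Y=1) = 8/13, H(X|Y=1) = 0.9544
H(X|Y) = 0.3846×0.9710 + 0.6154×0.9544 = 0.9608 bits


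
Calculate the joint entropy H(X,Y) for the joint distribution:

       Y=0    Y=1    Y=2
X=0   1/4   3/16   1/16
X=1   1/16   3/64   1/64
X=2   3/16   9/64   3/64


H(X,Y) = -Σ p(x,y) log₂ p(x,y)
  p(0,0)=1/4: -0.2500 × log₂(0.2500) = 0.5000
  p(0,1)=3/16: -0.1875 × log₂(0.1875) = 0.4528
  p(0,2)=1/16: -0.0625 × log₂(0.0625) = 0.2500
  p(1,0)=1/16: -0.0625 × log₂(0.0625) = 0.2500
  p(1,1)=3/64: -0.0469 × log₂(0.0469) = 0.2070
  p(1,2)=1/64: -0.0156 × log₂(0.0156) = 0.0938
  p(2,0)=3/16: -0.1875 × log₂(0.1875) = 0.4528
  p(2,1)=9/64: -0.1406 × log₂(0.1406) = 0.3980
  p(2,2)=3/64: -0.0469 × log₂(0.0469) = 0.2070
H(X,Y) = 2.8113 bits


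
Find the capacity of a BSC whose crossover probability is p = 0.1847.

For BSC with error probability p:
C = 1 - H(p) where H(p) is binary entropy
H(0.1847) = -0.1847 × log₂(0.1847) - 0.8153 × log₂(0.8153)
H(p) = 0.6903
C = 1 - 0.6903 = 0.3097 bits/use


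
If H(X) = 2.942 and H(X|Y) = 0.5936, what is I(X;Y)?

I(X;Y) = H(X) - H(X|Y)
I(X;Y) = 2.942 - 0.5936 = 2.3484 bits


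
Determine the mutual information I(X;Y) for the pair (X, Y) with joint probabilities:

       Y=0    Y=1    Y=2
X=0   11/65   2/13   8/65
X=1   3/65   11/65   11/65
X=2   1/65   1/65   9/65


H(X) = 1.4834, H(Y) = 1.5406, H(X,Y) = 2.8737
I(X;Y) = H(X) + H(Y) - H(X,Y) = 0.1503 bits


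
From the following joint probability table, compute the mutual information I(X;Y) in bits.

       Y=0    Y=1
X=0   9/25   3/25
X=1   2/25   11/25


H(X) = 0.9988, H(Y) = 0.9896, H(X,Y) = 1.7103
I(X;Y) = H(X) + H(Y) - H(X,Y) = 0.2781 bits


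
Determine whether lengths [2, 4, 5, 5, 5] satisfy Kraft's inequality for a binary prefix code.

Kraft inequality: Σ 2^(-l_i) ≤ 1 for prefix-free code
Calculating: 2^(-2) + 2^(-4) + 2^(-5) + 2^(-5) + 2^(-5)
= 0.25 + 0.0625 + 0.03125 + 0.03125 + 0.03125
= 0.4062
Since 0.4062 ≤ 1, prefix-free code exists


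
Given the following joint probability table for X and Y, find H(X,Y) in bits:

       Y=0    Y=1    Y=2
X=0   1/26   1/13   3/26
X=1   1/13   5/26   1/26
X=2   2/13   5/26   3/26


H(X,Y) = -Σ p(x,y) log₂ p(x,y)
  p(0,0)=1/26: -0.0385 × log₂(0.0385) = 0.1808
  p(0,1)=1/13: -0.0769 × log₂(0.0769) = 0.2846
  p(0,2)=3/26: -0.1154 × log₂(0.1154) = 0.3595
  p(1,0)=1/13: -0.0769 × log₂(0.0769) = 0.2846
  p(1,1)=5/26: -0.1923 × log₂(0.1923) = 0.4574
  p(1,2)=1/26: -0.0385 × log₂(0.0385) = 0.1808
  p(2,0)=2/13: -0.1538 × log₂(0.1538) = 0.4155
  p(2,1)=5/26: -0.1923 × log₂(0.1923) = 0.4574
  p(2,2)=3/26: -0.1154 × log₂(0.1154) = 0.3595
H(X,Y) = 2.9801 bits


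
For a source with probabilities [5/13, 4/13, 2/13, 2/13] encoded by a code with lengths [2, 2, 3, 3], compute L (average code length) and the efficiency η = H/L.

Average length L = Σ p_i × l_i = 2.3077 bits
Entropy H = 1.8843 bits
Efficiency η = H/L × 100% = 81.65%


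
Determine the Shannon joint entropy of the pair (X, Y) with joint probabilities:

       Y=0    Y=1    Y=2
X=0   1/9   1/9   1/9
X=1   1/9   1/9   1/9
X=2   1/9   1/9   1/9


H(X,Y) = -Σ p(x,y) log₂ p(x,y)
  p(0,0)=1/9: -0.1111 × log₂(0.1111) = 0.3522
  p(0,1)=1/9: -0.1111 × log₂(0.1111) = 0.3522
  p(0,2)=1/9: -0.1111 × log₂(0.1111) = 0.3522
  p(1,0)=1/9: -0.1111 × log₂(0.1111) = 0.3522
  p(1,1)=1/9: -0.1111 × log₂(0.1111) = 0.3522
  p(1,2)=1/9: -0.1111 × log₂(0.1111) = 0.3522
  p(2,0)=1/9: -0.1111 × log₂(0.1111) = 0.3522
  p(2,1)=1/9: -0.1111 × log₂(0.1111) = 0.3522
  p(2,2)=1/9: -0.1111 × log₂(0.1111) = 0.3522
H(X,Y) = 3.1699 bits


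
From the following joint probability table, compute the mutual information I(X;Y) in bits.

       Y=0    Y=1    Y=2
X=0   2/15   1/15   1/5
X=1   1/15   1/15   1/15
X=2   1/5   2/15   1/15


H(X) = 1.5219, H(Y) = 1.5656, H(X,Y) = 3.0062
I(X;Y) = H(X) + H(Y) - H(X,Y) = 0.0813 bits


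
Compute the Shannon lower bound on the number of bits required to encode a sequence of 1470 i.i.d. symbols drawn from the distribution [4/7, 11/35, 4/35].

Entropy H = 1.3438 bits/symbol
Minimum bits = H × n = 1.3438 × 1470
= 1975.37 bits


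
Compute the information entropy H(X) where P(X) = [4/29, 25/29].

H(X) = -Σ p(x) log₂ p(x)
  -4/29 × log₂(4/29) = 0.3942
  -25/29 × log₂(25/29) = 0.1846
H(X) = 0.5788 bits


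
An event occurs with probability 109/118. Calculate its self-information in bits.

Information content I(x) = -log₂(p(x))
I = -log₂(109/118) = -log₂(0.9237)
I = 0.1145 bits


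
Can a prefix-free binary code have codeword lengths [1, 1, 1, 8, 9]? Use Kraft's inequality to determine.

Kraft inequality: Σ 2^(-l_i) ≤ 1 for prefix-free code
Calculating: 2^(-1) + 2^(-1) + 2^(-1) + 2^(-8) + 2^(-9)
= 0.5 + 0.5 + 0.5 + 0.00390625 + 0.001953125
= 1.5059
Since 1.5059 > 1, prefix-free code does not exist


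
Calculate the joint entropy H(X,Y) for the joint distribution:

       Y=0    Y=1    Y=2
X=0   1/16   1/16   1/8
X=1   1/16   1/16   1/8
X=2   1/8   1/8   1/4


H(X,Y) = -Σ p(x,y) log₂ p(x,y)
  p(0,0)=1/16: -0.0625 × log₂(0.0625) = 0.2500
  p(0,1)=1/16: -0.0625 × log₂(0.0625) = 0.2500
  p(0,2)=1/8: -0.1250 × log₂(0.1250) = 0.3750
  p(1,0)=1/16: -0.0625 × log₂(0.0625) = 0.2500
  p(1,1)=1/16: -0.0625 × log₂(0.0625) = 0.2500
  p(1,2)=1/8: -0.1250 × log₂(0.1250) = 0.3750
  p(2,0)=1/8: -0.1250 × log₂(0.1250) = 0.3750
  p(2,1)=1/8: -0.1250 × log₂(0.1250) = 0.3750
  p(2,2)=1/4: -0.2500 × log₂(0.2500) = 0.5000
H(X,Y) = 3.0000 bits


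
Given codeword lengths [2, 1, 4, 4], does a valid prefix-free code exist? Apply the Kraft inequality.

Kraft inequality: Σ 2^(-l_i) ≤ 1 for prefix-free code
Calculating: 2^(-2) + 2^(-1) + 2^(-4) + 2^(-4)
= 0.25 + 0.5 + 0.0625 + 0.0625
= 0.8750
Since 0.8750 ≤ 1, prefix-free code exists


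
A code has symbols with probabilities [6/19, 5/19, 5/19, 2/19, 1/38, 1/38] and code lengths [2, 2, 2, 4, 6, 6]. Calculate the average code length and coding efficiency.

Average length L = Σ p_i × l_i = 2.4211 bits
Entropy H = 2.1569 bits
Efficiency η = H/L × 100% = 89.09%


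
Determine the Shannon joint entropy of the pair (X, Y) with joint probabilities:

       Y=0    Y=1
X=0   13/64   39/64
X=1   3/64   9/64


H(X,Y) = -Σ p(x,y) log₂ p(x,y)
  p(0,0)=13/64: -0.2031 × log₂(0.2031) = 0.4671
  p(0,1)=39/64: -0.6094 × log₂(0.6094) = 0.4355
  p(1,0)=3/64: -0.0469 × log₂(0.0469) = 0.2070
  p(1,1)=9/64: -0.1406 × log₂(0.1406) = 0.3980
H(X,Y) = 1.5075 bits


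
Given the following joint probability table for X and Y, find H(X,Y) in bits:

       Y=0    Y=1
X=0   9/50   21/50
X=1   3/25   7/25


H(X,Y) = -Σ p(x,y) log₂ p(x,y)
  p(0,0)=9/50: -0.1800 × log₂(0.1800) = 0.4453
  p(0,1)=21/50: -0.4200 × log₂(0.4200) = 0.5256
  p(1,0)=3/25: -0.1200 × log₂(0.1200) = 0.3671
  p(1,1)=7/25: -0.2800 × log₂(0.2800) = 0.5142
H(X,Y) = 1.8522 bits


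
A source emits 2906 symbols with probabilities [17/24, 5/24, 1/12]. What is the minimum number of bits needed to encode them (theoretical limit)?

Entropy H = 1.1226 bits/symbol
Minimum bits = H × n = 1.1226 × 2906
= 3262.30 bits


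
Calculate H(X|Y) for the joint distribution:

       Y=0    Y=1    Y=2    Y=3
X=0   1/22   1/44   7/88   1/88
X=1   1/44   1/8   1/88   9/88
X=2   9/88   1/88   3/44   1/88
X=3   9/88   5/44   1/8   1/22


H(X|Y) = Σ_y p(y) H(X|Y=y)
  p(Y=0) = 3/11, H(X|Y=0) = 1.7909
  p(Y=1) = 3/11, H(X|Y=1) = 1.5319
  p(Y=2) = 25/88, H(X|Y=2) = 1.7153
  p(Y=3) = 15/88, H(X|Y=3) = 1.4716
H(X|Y) = 0.2727×1.7909 + 0.2727×1.5319 + 0.2841×1.7153 + 0.1705×1.4716 = 1.6443 bits


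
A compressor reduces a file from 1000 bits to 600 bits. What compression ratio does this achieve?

Compression ratio = Original / Compressed
= 1000 / 600 = 1.67:1


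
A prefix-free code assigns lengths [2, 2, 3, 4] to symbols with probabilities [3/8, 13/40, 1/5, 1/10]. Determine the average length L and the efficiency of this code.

Average length L = Σ p_i × l_i = 2.4000 bits
Entropy H = 1.8542 bits
Efficiency η = H/L × 100% = 77.26%


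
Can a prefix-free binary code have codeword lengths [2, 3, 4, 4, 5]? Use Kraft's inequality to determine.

Kraft inequality: Σ 2^(-l_i) ≤ 1 for prefix-free code
Calculating: 2^(-2) + 2^(-3) + 2^(-4) + 2^(-4) + 2^(-5)
= 0.25 + 0.125 + 0.0625 + 0.0625 + 0.03125
= 0.5312
Since 0.5312 ≤ 1, prefix-free code exists


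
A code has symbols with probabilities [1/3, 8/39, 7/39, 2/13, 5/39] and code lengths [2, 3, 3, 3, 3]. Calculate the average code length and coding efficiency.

Average length L = Σ p_i × l_i = 2.6667 bits
Entropy H = 2.2373 bits
Efficiency η = H/L × 100% = 83.90%


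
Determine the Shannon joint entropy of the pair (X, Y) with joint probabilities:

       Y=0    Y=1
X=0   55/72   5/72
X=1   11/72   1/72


H(X,Y) = -Σ p(x,y) log₂ p(x,y)
  p(0,0)=55/72: -0.7639 × log₂(0.7639) = 0.2968
  p(0,1)=5/72: -0.0694 × log₂(0.0694) = 0.2672
  p(1,0)=11/72: -0.1528 × log₂(0.1528) = 0.4141
  p(1,1)=1/72: -0.0139 × log₂(0.0139) = 0.0857
H(X,Y) = 1.0638 bits


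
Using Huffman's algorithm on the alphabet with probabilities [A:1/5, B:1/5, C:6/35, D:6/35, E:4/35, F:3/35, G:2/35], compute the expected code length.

Huffman tree construction:
Combine smallest probabilities repeatedly
Resulting codes:
  A: 00 (length 2)
  B: 01 (length 2)
  C: 110 (length 3)
  D: 111 (length 3)
  E: 100 (length 3)
  F: 1011 (length 4)
  G: 1010 (length 4)
Average length = Σ p(s) × length(s) = 2.7429 bits


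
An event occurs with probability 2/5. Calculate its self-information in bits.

Information content I(x) = -log₂(p(x))
I = -log₂(2/5) = -log₂(0.4000)
I = 1.3219 bits


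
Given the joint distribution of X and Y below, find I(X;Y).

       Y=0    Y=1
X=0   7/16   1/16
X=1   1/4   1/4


H(X) = 1.0000, H(Y) = 0.8960, H(X,Y) = 1.7718
I(X;Y) = H(X) + H(Y) - H(X,Y) = 0.1243 bits


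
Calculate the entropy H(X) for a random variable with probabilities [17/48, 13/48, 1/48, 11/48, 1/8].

H(X) = -Σ p(x) log₂ p(x)
  -17/48 × log₂(17/48) = 0.5304
  -13/48 × log₂(13/48) = 0.5104
  -1/48 × log₂(1/48) = 0.1164
  -11/48 × log₂(11/48) = 0.4871
  -1/8 × log₂(1/8) = 0.3750
H(X) = 2.0192 bits


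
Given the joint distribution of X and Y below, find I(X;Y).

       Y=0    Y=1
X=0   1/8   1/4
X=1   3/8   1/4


H(X) = 0.9544, H(Y) = 1.0000, H(X,Y) = 1.9056
I(X;Y) = H(X) + H(Y) - H(X,Y) = 0.0488 bits


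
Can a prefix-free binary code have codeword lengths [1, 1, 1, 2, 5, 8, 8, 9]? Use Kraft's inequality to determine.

Kraft inequality: Σ 2^(-l_i) ≤ 1 for prefix-free code
Calculating: 2^(-1) + 2^(-1) + 2^(-1) + 2^(-2) + 2^(-5) + 2^(-8) + 2^(-8) + 2^(-9)
= 0.5 + 0.5 + 0.5 + 0.25 + 0.03125 + 0.00390625 + 0.00390625 + 0.001953125
= 1.7910
Since 1.7910 > 1, prefix-free code does not exist


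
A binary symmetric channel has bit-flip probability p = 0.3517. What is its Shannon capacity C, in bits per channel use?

For BSC with error probability p:
C = 1 - H(p) where H(p) is binary entropy
H(0.3517) = -0.3517 × log₂(0.3517) - 0.6483 × log₂(0.6483)
H(p) = 0.9356
C = 1 - 0.9356 = 0.0644 bits/use


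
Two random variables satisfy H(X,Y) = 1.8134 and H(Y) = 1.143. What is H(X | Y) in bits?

Chain rule: H(X,Y) = H(X|Y) + H(Y)
H(X|Y) = H(X,Y) - H(Y) = 1.8134 - 1.143 = 0.6704 bits


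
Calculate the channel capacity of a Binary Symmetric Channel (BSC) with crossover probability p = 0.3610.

For BSC with error probability p:
C = 1 - H(p) where H(p) is binary entropy
H(0.3610) = -0.3610 × log₂(0.3610) - 0.6390 × log₂(0.6390)
H(p) = 0.9435
C = 1 - 0.9435 = 0.0565 bits/use


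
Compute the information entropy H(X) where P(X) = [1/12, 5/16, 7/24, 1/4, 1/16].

H(X) = -Σ p(x) log₂ p(x)
  -1/12 × log₂(1/12) = 0.2987
  -5/16 × log₂(5/16) = 0.5244
  -7/24 × log₂(7/24) = 0.5185
  -1/4 × log₂(1/4) = 0.5000
  -1/16 × log₂(1/16) = 0.2500
H(X) = 2.0916 bits


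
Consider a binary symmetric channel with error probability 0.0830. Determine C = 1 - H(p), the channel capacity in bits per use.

For BSC with error probability p:
C = 1 - H(p) where H(p) is binary entropy
H(0.0830) = -0.0830 × log₂(0.0830) - 0.9170 × log₂(0.9170)
H(p) = 0.4127
C = 1 - 0.4127 = 0.5873 bits/use


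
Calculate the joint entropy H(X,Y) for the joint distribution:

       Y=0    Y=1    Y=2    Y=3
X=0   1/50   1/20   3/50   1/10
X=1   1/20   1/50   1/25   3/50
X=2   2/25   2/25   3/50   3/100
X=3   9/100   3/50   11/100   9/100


H(X,Y) = -Σ p(x,y) log₂ p(x,y)
  p(0,0)=1/50: -0.0200 × log₂(0.0200) = 0.1129
  p(0,1)=1/20: -0.0500 × log₂(0.0500) = 0.2161
  p(0,2)=3/50: -0.0600 × log₂(0.0600) = 0.2435
  p(0,3)=1/10: -0.1000 × log₂(0.1000) = 0.3322
  p(1,0)=1/20: -0.0500 × log₂(0.0500) = 0.2161
  p(1,1)=1/50: -0.0200 × log₂(0.0200) = 0.1129
  p(1,2)=1/25: -0.0400 × log₂(0.0400) = 0.1858
  p(1,3)=3/50: -0.0600 × log₂(0.0600) = 0.2435
  p(2,0)=2/25: -0.0800 × log₂(0.0800) = 0.2915
  p(2,1)=2/25: -0.0800 × log₂(0.0800) = 0.2915
  p(2,2)=3/50: -0.0600 × log₂(0.0600) = 0.2435
  p(2,3)=3/100: -0.0300 × log₂(0.0300) = 0.1518
  p(3,0)=9/100: -0.0900 × log₂(0.0900) = 0.3127
  p(3,1)=3/50: -0.0600 × log₂(0.0600) = 0.2435
  p(3,2)=11/100: -0.1100 × log₂(0.1100) = 0.3503
  p(3,3)=9/100: -0.0900 × log₂(0.0900) = 0.3127
H(X,Y) = 3.8604 bits


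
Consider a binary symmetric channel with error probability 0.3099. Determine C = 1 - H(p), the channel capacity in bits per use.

For BSC with error probability p:
C = 1 - H(p) where H(p) is binary entropy
H(0.3099) = -0.3099 × log₂(0.3099) - 0.6901 × log₂(0.6901)
H(p) = 0.8931
C = 1 - 0.8931 = 0.1069 bits/use


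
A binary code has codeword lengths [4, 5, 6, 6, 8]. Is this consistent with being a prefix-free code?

Kraft inequality: Σ 2^(-l_i) ≤ 1 for prefix-free code
Calculating: 2^(-4) + 2^(-5) + 2^(-6) + 2^(-6) + 2^(-8)
= 0.0625 + 0.03125 + 0.015625 + 0.015625 + 0.00390625
= 0.1289
Since 0.1289 ≤ 1, prefix-free code exists


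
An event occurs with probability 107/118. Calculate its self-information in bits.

Information content I(x) = -log₂(p(x))
I = -log₂(107/118) = -log₂(0.9068)
I = 0.1412 bits


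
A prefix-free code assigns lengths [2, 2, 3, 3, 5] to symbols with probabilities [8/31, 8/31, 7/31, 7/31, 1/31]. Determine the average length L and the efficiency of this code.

Average length L = Σ p_i × l_i = 2.5484 bits
Entropy H = 2.1380 bits
Efficiency η = H/L × 100% = 83.90%


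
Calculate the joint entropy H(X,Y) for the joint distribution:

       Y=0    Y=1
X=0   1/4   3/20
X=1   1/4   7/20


H(X,Y) = -Σ p(x,y) log₂ p(x,y)
  p(0,0)=1/4: -0.2500 × log₂(0.2500) = 0.5000
  p(0,1)=3/20: -0.1500 × log₂(0.1500) = 0.4105
  p(1,0)=1/4: -0.2500 × log₂(0.2500) = 0.5000
  p(1,1)=7/20: -0.3500 × log₂(0.3500) = 0.5301
H(X,Y) = 1.9406 bits


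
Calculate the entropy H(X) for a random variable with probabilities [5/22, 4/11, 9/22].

H(X) = -Σ p(x) log₂ p(x)
  -5/22 × log₂(5/22) = 0.4858
  -4/11 × log₂(4/11) = 0.5307
  -9/22 × log₂(9/22) = 0.5275
H(X) = 1.5440 bits


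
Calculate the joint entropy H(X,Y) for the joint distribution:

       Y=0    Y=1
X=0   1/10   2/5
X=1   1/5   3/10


H(X,Y) = -Σ p(x,y) log₂ p(x,y)
  p(0,0)=1/10: -0.1000 × log₂(0.1000) = 0.3322
  p(0,1)=2/5: -0.4000 × log₂(0.4000) = 0.5288
  p(1,0)=1/5: -0.2000 × log₂(0.2000) = 0.4644
  p(1,1)=3/10: -0.3000 × log₂(0.3000) = 0.5211
H(X,Y) = 1.8464 bits


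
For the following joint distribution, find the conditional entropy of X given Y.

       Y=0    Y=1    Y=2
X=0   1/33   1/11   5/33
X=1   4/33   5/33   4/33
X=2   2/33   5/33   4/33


H(X|Y) = Σ_y p(y) H(X|Y=y)
  p(Y=0) = 7/33, H(X|Y=0) = 1.3788
  p(Y=1) = 13/33, H(X|Y=1) = 1.5486
  p(Y=2) = 13/33, H(X|Y=2) = 1.5766
H(X|Y) = 0.2121×1.3788 + 0.3939×1.5486 + 0.3939×1.5766 = 1.5236 bits


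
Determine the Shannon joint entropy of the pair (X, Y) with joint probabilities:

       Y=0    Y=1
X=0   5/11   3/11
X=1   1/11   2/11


H(X,Y) = -Σ p(x,y) log₂ p(x,y)
  p(0,0)=5/11: -0.4545 × log₂(0.4545) = 0.5170
  p(0,1)=3/11: -0.2727 × log₂(0.2727) = 0.5112
  p(1,0)=1/11: -0.0909 × log₂(0.0909) = 0.3145
  p(1,1)=2/11: -0.1818 × log₂(0.1818) = 0.4472
H(X,Y) = 1.7899 bits


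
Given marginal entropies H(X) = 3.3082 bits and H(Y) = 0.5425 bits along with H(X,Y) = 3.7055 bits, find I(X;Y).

I(X;Y) = H(X) + H(Y) - H(X,Y)
I(X;Y) = 3.3082 + 0.5425 - 3.7055 = 0.1452 bits


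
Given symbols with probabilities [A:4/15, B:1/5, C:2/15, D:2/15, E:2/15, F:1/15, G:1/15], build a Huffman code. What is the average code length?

Huffman tree construction:
Combine smallest probabilities repeatedly
Resulting codes:
  A: 01 (length 2)
  B: 00 (length 2)
  C: 100 (length 3)
  D: 101 (length 3)
  E: 110 (length 3)
  F: 1110 (length 4)
  G: 1111 (length 4)
Average length = Σ p(s) × length(s) = 2.6667 bits


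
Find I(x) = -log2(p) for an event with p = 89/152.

Information content I(x) = -log₂(p(x))
I = -log₂(89/152) = -log₂(0.5855)
I = 0.7722 bits


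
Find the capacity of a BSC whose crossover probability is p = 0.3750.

For BSC with error probability p:
C = 1 - H(p) where H(p) is binary entropy
H(0.3750) = -0.3750 × log₂(0.3750) - 0.6250 × log₂(0.6250)
H(p) = 0.9544
C = 1 - 0.9544 = 0.0456 bits/use


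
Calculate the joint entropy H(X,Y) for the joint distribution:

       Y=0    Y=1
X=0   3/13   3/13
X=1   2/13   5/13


H(X,Y) = -Σ p(x,y) log₂ p(x,y)
  p(0,0)=3/13: -0.2308 × log₂(0.2308) = 0.4882
  p(0,1)=3/13: -0.2308 × log₂(0.2308) = 0.4882
  p(1,0)=2/13: -0.1538 × log₂(0.1538) = 0.4155
  p(1,1)=5/13: -0.3846 × log₂(0.3846) = 0.5302
H(X,Y) = 1.9220 bits


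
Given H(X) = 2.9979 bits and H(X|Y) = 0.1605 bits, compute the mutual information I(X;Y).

I(X;Y) = H(X) - H(X|Y)
I(X;Y) = 2.9979 - 0.1605 = 2.8374 bits


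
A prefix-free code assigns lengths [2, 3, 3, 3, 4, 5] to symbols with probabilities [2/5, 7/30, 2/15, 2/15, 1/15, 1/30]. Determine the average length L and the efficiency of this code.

Average length L = Σ p_i × l_i = 2.7333 bits
Entropy H = 2.2179 bits
Efficiency η = H/L × 100% = 81.14%


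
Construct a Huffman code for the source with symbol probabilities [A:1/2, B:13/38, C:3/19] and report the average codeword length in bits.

Huffman tree construction:
Combine smallest probabilities repeatedly
Resulting codes:
  A: 0 (length 1)
  B: 11 (length 2)
  C: 10 (length 2)
Average length = Σ p(s) × length(s) = 1.5000 bits


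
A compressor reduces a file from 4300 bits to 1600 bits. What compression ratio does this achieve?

Compression ratio = Original / Compressed
= 4300 / 1600 = 2.69:1


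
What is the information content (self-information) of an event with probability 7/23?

Information content I(x) = -log₂(p(x))
I = -log₂(7/23) = -log₂(0.3043)
I = 1.7162 bits


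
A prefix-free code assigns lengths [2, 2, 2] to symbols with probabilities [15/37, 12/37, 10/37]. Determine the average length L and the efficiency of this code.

Average length L = Σ p_i × l_i = 2.0000 bits
Entropy H = 1.5651 bits
Efficiency η = H/L × 100% = 78.25%


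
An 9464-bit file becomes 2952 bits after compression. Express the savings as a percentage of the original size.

Space savings = (1 - Compressed/Original) × 100%
= (1 - 2952/9464) × 100%
= 68.81%


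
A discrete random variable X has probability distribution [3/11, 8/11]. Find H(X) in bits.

H(X) = -Σ p(x) log₂ p(x)
  -3/11 × log₂(3/11) = 0.5112
  -8/11 × log₂(8/11) = 0.3341
H(X) = 0.8454 bits


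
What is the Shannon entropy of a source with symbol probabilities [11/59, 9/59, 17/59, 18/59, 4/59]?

H(X) = -Σ p(x) log₂ p(x)
  -11/59 × log₂(11/59) = 0.4518
  -9/59 × log₂(9/59) = 0.4138
  -17/59 × log₂(17/59) = 0.5173
  -18/59 × log₂(18/59) = 0.5225
  -4/59 × log₂(4/59) = 0.2632
H(X) = 2.1686 bits


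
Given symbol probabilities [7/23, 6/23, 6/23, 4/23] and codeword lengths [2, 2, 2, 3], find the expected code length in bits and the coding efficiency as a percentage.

Average length L = Σ p_i × l_i = 2.1739 bits
Entropy H = 1.9726 bits
Efficiency η = H/L × 100% = 90.74%


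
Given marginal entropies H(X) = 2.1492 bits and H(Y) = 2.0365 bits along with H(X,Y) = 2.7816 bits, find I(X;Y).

I(X;Y) = H(X) + H(Y) - H(X,Y)
I(X;Y) = 2.1492 + 2.0365 - 2.7816 = 1.4041 bits


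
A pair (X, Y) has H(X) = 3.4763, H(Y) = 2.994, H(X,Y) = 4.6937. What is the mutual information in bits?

I(X;Y) = H(X) + H(Y) - H(X,Y)
I(X;Y) = 3.4763 + 2.994 - 4.6937 = 1.7766 bits


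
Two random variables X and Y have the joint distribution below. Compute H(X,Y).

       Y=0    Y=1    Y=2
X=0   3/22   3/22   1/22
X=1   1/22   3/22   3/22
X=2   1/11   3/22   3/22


H(X,Y) = -Σ p(x,y) log₂ p(x,y)
  p(0,0)=3/22: -0.1364 × log₂(0.1364) = 0.3920
  p(0,1)=3/22: -0.1364 × log₂(0.1364) = 0.3920
  p(0,2)=1/22: -0.0455 × log₂(0.0455) = 0.2027
  p(1,0)=1/22: -0.0455 × log₂(0.0455) = 0.2027
  p(1,1)=3/22: -0.1364 × log₂(0.1364) = 0.3920
  p(1,2)=3/22: -0.1364 × log₂(0.1364) = 0.3920
  p(2,0)=1/11: -0.0909 × log₂(0.0909) = 0.3145
  p(2,1)=3/22: -0.1364 × log₂(0.1364) = 0.3920
  p(2,2)=3/22: -0.1364 × log₂(0.1364) = 0.3920
H(X,Y) = 3.0717 bits


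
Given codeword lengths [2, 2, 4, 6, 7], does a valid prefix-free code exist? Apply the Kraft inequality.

Kraft inequality: Σ 2^(-l_i) ≤ 1 for prefix-free code
Calculating: 2^(-2) + 2^(-2) + 2^(-4) + 2^(-6) + 2^(-7)
= 0.25 + 0.25 + 0.0625 + 0.015625 + 0.0078125
= 0.5859
Since 0.5859 ≤ 1, prefix-free code exists


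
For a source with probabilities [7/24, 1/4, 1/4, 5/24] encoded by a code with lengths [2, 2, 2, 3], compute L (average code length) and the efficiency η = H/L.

Average length L = Σ p_i × l_i = 2.2083 bits
Entropy H = 1.9899 bits
Efficiency η = H/L × 100% = 90.11%


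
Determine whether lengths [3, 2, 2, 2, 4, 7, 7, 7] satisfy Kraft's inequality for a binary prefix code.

Kraft inequality: Σ 2^(-l_i) ≤ 1 for prefix-free code
Calculating: 2^(-3) + 2^(-2) + 2^(-2) + 2^(-2) + 2^(-4) + 2^(-7) + 2^(-7) + 2^(-7)
= 0.125 + 0.25 + 0.25 + 0.25 + 0.0625 + 0.0078125 + 0.0078125 + 0.0078125
= 0.9609
Since 0.9609 ≤ 1, prefix-free code exists


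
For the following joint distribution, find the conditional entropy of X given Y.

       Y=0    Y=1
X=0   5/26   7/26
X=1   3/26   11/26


H(X|Y) = Σ_y p(y) H(X|Y=y)
  p(Y=0) = 4/13, H(X|Y=0) = 0.9544
  p(Y=1) = 9/13, H(X|Y=1) = 0.9641
H(X|Y) = 0.3077×0.9544 + 0.6923×0.9641 = 0.9611 bits


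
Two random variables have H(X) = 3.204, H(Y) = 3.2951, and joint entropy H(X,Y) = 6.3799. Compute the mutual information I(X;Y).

I(X;Y) = H(X) + H(Y) - H(X,Y)
I(X;Y) = 3.204 + 3.2951 - 6.3799 = 0.1192 bits


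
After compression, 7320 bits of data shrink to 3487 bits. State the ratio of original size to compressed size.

Compression ratio = Original / Compressed
= 7320 / 3487 = 2.10:1


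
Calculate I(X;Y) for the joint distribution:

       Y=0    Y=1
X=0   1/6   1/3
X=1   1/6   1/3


H(X) = 1.0000, H(Y) = 0.9183, H(X,Y) = 1.9183
I(X;Y) = H(X) + H(Y) - H(X,Y) = 0.0000 bits


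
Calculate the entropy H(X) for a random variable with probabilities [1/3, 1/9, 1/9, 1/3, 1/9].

H(X) = -Σ p(x) log₂ p(x)
  -1/3 × log₂(1/3) = 0.5283
  -1/9 × log₂(1/9) = 0.3522
  -1/9 × log₂(1/9) = 0.3522
  -1/3 × log₂(1/3) = 0.5283
  -1/9 × log₂(1/9) = 0.3522
H(X) = 2.1133 bits


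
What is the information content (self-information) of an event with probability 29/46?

Information content I(x) = -log₂(p(x))
I = -log₂(29/46) = -log₂(0.6304)
I = 0.6656 bits


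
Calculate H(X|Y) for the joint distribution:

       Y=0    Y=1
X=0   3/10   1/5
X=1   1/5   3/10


H(X|Y) = Σ_y p(y) H(X|Y=y)
  p(Y=0) = 1/2, H(X|Y=0) = 0.9710
  p(Y=1) = 1/2, H(X|Y=1) = 0.9710
H(X|Y) = 0.5000×0.9710 + 0.5000×0.9710 = 0.9710 bits


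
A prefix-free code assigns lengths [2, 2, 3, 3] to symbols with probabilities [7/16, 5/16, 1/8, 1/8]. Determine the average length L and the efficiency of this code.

Average length L = Σ p_i × l_i = 2.2500 bits
Entropy H = 1.7962 bits
Efficiency η = H/L × 100% = 79.83%


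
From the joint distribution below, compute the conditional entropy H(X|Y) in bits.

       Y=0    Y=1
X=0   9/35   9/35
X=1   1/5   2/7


H(X|Y) = Σ_y p(y) H(X|Y=y)
  p(Y=0) = 16/35, H(X|Y=0) = 0.9887
  p(Y=1) = 19/35, H(X|Y=1) = 0.9980
H(X|Y) = 0.4571×0.9887 + 0.5429×0.9980 = 0.9937 bits


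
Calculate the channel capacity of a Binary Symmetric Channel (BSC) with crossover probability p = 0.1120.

For BSC with error probability p:
C = 1 - H(p) where H(p) is binary entropy
H(0.1120) = -0.1120 × log₂(0.1120) - 0.8880 × log₂(0.8880)
H(p) = 0.5059
C = 1 - 0.5059 = 0.4941 bits/use


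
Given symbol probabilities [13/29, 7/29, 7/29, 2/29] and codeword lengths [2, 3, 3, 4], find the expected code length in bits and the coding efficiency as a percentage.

Average length L = Σ p_i × l_i = 2.6207 bits
Entropy H = 1.7749 bits
Efficiency η = H/L × 100% = 67.73%


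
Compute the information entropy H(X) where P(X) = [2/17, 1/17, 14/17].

H(X) = -Σ p(x) log₂ p(x)
  -2/17 × log₂(2/17) = 0.3632
  -1/17 × log₂(1/17) = 0.2404
  -14/17 × log₂(14/17) = 0.2307
H(X) = 0.8343 bits


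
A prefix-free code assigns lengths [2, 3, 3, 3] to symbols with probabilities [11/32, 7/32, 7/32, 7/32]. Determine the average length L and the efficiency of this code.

Average length L = Σ p_i × l_i = 2.6562 bits
Entropy H = 1.9685 bits
Efficiency η = H/L × 100% = 74.11%


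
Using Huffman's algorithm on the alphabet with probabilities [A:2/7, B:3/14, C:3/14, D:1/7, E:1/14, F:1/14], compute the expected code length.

Huffman tree construction:
Combine smallest probabilities repeatedly
Resulting codes:
  A: 10 (length 2)
  B: 00 (length 2)
  C: 01 (length 2)
  D: 110 (length 3)
  E: 1110 (length 4)
  F: 1111 (length 4)
Average length = Σ p(s) × length(s) = 2.4286 bits


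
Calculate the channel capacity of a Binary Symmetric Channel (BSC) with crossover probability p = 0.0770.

For BSC with error probability p:
C = 1 - H(p) where H(p) is binary entropy
H(0.0770) = -0.0770 × log₂(0.0770) - 0.9230 × log₂(0.9230)
H(p) = 0.3915
C = 1 - 0.3915 = 0.6085 bits/use


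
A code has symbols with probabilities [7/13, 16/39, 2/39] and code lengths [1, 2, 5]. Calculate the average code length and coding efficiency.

Average length L = Σ p_i × l_i = 1.6154 bits
Entropy H = 1.2280 bits
Efficiency η = H/L × 100% = 76.02%


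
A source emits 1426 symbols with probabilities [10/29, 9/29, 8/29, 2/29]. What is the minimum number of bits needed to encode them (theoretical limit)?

Entropy H = 1.8322 bits/symbol
Minimum bits = H × n = 1.8322 × 1426
= 2612.67 bits


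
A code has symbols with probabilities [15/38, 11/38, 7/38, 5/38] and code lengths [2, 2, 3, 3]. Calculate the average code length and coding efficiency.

Average length L = Σ p_i × l_i = 2.3158 bits
Entropy H = 1.8817 bits
Efficiency η = H/L × 100% = 81.25%


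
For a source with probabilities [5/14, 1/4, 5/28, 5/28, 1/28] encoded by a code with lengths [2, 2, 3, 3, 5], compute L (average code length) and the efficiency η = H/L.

Average length L = Σ p_i × l_i = 2.4643 bits
Entropy H = 2.0899 bits
Efficiency η = H/L × 100% = 84.81%


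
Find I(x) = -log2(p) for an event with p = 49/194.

Information content I(x) = -log₂(p(x))
I = -log₂(49/194) = -log₂(0.2526)
I = 1.9852 bits


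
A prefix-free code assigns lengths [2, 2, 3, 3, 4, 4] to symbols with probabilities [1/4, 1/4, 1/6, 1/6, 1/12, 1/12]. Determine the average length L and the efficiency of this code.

Average length L = Σ p_i × l_i = 2.6667 bits
Entropy H = 2.4591 bits
Efficiency η = H/L × 100% = 92.22%


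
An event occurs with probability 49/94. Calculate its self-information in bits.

Information content I(x) = -log₂(p(x))
I = -log₂(49/94) = -log₂(0.5213)
I = 0.9399 bits


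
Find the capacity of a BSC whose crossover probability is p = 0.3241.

For BSC with error probability p:
C = 1 - H(p) where H(p) is binary entropy
H(0.3241) = -0.3241 × log₂(0.3241) - 0.6759 × log₂(0.6759)
H(p) = 0.9088
C = 1 - 0.9088 = 0.0912 bits/use


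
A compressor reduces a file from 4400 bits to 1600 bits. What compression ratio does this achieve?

Compression ratio = Original / Compressed
= 4400 / 1600 = 2.75:1


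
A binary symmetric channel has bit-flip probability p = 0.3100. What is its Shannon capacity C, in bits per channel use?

For BSC with error probability p:
C = 1 - H(p) where H(p) is binary entropy
H(0.3100) = -0.3100 × log₂(0.3100) - 0.6900 × log₂(0.6900)
H(p) = 0.8932
C = 1 - 0.8932 = 0.1068 bits/use


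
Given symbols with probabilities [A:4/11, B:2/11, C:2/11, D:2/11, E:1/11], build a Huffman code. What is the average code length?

Huffman tree construction:
Combine smallest probabilities repeatedly
Resulting codes:
  A: 11 (length 2)
  B: 101 (length 3)
  C: 00 (length 2)
  D: 01 (length 2)
  E: 100 (length 3)
Average length = Σ p(s) × length(s) = 2.2727 bits


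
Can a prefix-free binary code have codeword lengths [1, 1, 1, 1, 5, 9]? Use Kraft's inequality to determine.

Kraft inequality: Σ 2^(-l_i) ≤ 1 for prefix-free code
Calculating: 2^(-1) + 2^(-1) + 2^(-1) + 2^(-1) + 2^(-5) + 2^(-9)
= 0.5 + 0.5 + 0.5 + 0.5 + 0.03125 + 0.001953125
= 2.0332
Since 2.0332 > 1, prefix-free code does not exist


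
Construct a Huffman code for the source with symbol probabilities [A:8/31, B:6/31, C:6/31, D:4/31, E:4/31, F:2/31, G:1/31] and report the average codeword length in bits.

Huffman tree construction:
Combine smallest probabilities repeatedly
Resulting codes:
  A: 10 (length 2)
  B: 111 (length 3)
  C: 00 (length 2)
  D: 011 (length 3)
  E: 110 (length 3)
  F: 0101 (length 4)
  G: 0100 (length 4)
Average length = Σ p(s) × length(s) = 2.6452 bits


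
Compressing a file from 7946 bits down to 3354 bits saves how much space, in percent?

Space savings = (1 - Compressed/Original) × 100%
= (1 - 3354/7946) × 100%
= 57.79%


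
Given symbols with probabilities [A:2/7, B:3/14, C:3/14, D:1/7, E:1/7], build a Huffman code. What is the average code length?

Huffman tree construction:
Combine smallest probabilities repeatedly
Resulting codes:
  A: 10 (length 2)
  B: 00 (length 2)
  C: 01 (length 2)
  D: 110 (length 3)
  E: 111 (length 3)
Average length = Σ p(s) × length(s) = 2.2857 bits


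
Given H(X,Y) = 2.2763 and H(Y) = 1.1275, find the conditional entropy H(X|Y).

Chain rule: H(X,Y) = H(X|Y) + H(Y)
H(X|Y) = H(X,Y) - H(Y) = 2.2763 - 1.1275 = 1.1488 bits


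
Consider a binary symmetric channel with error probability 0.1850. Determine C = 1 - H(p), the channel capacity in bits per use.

For BSC with error probability p:
C = 1 - H(p) where H(p) is binary entropy
H(0.1850) = -0.1850 × log₂(0.1850) - 0.8150 × log₂(0.8150)
H(p) = 0.6909
C = 1 - 0.6909 = 0.3091 bits/use


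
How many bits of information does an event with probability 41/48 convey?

Information content I(x) = -log₂(p(x))
I = -log₂(41/48) = -log₂(0.8542)
I = 0.2274 bits


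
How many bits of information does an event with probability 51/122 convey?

Information content I(x) = -log₂(p(x))
I = -log₂(51/122) = -log₂(0.4180)
I = 1.2583 bits


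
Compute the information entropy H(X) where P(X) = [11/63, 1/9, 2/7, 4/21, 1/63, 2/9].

H(X) = -Σ p(x) log₂ p(x)
  -11/63 × log₂(11/63) = 0.4396
  -1/9 × log₂(1/9) = 0.3522
  -2/7 × log₂(2/7) = 0.5164
  -4/21 × log₂(4/21) = 0.4557
  -1/63 × log₂(1/63) = 0.0949
  -2/9 × log₂(2/9) = 0.4822
H(X) = 2.3410 bits


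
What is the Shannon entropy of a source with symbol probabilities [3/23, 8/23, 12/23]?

H(X) = -Σ p(x) log₂ p(x)
  -3/23 × log₂(3/23) = 0.3833
  -8/23 × log₂(8/23) = 0.5299
  -12/23 × log₂(12/23) = 0.4897
H(X) = 1.4029 bits


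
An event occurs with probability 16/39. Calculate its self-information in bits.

Information content I(x) = -log₂(p(x))
I = -log₂(16/39) = -log₂(0.4103)
I = 1.2854 bits


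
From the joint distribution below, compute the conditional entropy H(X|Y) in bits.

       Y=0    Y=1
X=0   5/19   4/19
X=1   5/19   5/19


H(X|Y) = Σ_y p(y) H(X|Y=y)
  p(Y=0) = 10/19, H(X|Y=0) = 1.0000
  p(Y=1) = 9/19, H(X|Y=1) = 0.9911
H(X|Y) = 0.5263×1.0000 + 0.4737×0.9911 = 0.9958 bits


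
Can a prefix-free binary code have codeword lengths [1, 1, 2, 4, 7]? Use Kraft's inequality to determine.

Kraft inequality: Σ 2^(-l_i) ≤ 1 for prefix-free code
Calculating: 2^(-1) + 2^(-1) + 2^(-2) + 2^(-4) + 2^(-7)
= 0.5 + 0.5 + 0.25 + 0.0625 + 0.0078125
= 1.3203
Since 1.3203 > 1, prefix-free code does not exist


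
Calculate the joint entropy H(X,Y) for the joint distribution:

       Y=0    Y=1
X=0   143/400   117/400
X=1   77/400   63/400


H(X,Y) = -Σ p(x,y) log₂ p(x,y)
  p(0,0)=143/400: -0.3575 × log₂(0.3575) = 0.5305
  p(0,1)=117/400: -0.2925 × log₂(0.2925) = 0.5187
  p(1,0)=77/400: -0.1925 × log₂(0.1925) = 0.4576
  p(1,1)=63/400: -0.1575 × log₂(0.1575) = 0.4200
H(X,Y) = 1.9268 bits


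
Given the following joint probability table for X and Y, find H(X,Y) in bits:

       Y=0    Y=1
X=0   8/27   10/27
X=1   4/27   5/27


H(X,Y) = -Σ p(x,y) log₂ p(x,y)
  p(0,0)=8/27: -0.2963 × log₂(0.2963) = 0.5200
  p(0,1)=10/27: -0.3704 × log₂(0.3704) = 0.5307
  p(1,0)=4/27: -0.1481 × log₂(0.1481) = 0.4081
  p(1,1)=5/27: -0.1852 × log₂(0.1852) = 0.4505
H(X,Y) = 1.9094 bits


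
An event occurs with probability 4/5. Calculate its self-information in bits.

Information content I(x) = -log₂(p(x))
I = -log₂(4/5) = -log₂(0.8000)
I = 0.3219 bits


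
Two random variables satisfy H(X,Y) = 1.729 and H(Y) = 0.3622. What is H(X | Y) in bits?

Chain rule: H(X,Y) = H(X|Y) + H(Y)
H(X|Y) = H(X,Y) - H(Y) = 1.729 - 0.3622 = 1.3668 bits


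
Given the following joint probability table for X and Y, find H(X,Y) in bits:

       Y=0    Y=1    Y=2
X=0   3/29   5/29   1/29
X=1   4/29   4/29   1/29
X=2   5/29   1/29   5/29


H(X,Y) = -Σ p(x,y) log₂ p(x,y)
  p(0,0)=3/29: -0.1034 × log₂(0.1034) = 0.3386
  p(0,1)=5/29: -0.1724 × log₂(0.1724) = 0.4373
  p(0,2)=1/29: -0.0345 × log₂(0.0345) = 0.1675
  p(1,0)=4/29: -0.1379 × log₂(0.1379) = 0.3942
  p(1,1)=4/29: -0.1379 × log₂(0.1379) = 0.3942
  p(1,2)=1/29: -0.0345 × log₂(0.0345) = 0.1675
  p(2,0)=5/29: -0.1724 × log₂(0.1724) = 0.4373
  p(2,1)=1/29: -0.0345 × log₂(0.0345) = 0.1675
  p(2,2)=5/29: -0.1724 × log₂(0.1724) = 0.4373
H(X,Y) = 2.9413 bits


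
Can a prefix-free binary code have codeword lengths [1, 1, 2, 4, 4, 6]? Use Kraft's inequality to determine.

Kraft inequality: Σ 2^(-l_i) ≤ 1 for prefix-free code
Calculating: 2^(-1) + 2^(-1) + 2^(-2) + 2^(-4) + 2^(-4) + 2^(-6)
= 0.5 + 0.5 + 0.25 + 0.0625 + 0.0625 + 0.015625
= 1.3906
Since 1.3906 > 1, prefix-free code does not exist


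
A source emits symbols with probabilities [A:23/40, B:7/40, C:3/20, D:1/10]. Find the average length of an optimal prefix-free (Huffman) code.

Huffman tree construction:
Combine smallest probabilities repeatedly
Resulting codes:
  A: 1 (length 1)
  B: 00 (length 2)
  C: 011 (length 3)
  D: 010 (length 3)
Average length = Σ p(s) × length(s) = 1.6750 bits


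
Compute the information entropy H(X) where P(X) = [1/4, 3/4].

H(X) = -Σ p(x) log₂ p(x)
  -1/4 × log₂(1/4) = 0.5000
  -3/4 × log₂(3/4) = 0.3113
H(X) = 0.8113 bits


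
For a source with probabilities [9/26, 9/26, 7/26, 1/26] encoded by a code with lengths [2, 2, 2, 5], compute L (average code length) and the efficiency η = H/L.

Average length L = Σ p_i × l_i = 2.1154 bits
Entropy H = 1.7500 bits
Efficiency η = H/L × 100% = 82.73%


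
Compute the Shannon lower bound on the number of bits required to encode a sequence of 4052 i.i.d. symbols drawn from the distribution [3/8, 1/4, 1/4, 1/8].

Entropy H = 1.9056 bits/symbol
Minimum bits = H × n = 1.9056 × 4052
= 7721.65 bits


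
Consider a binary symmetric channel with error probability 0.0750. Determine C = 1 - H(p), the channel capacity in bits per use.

For BSC with error probability p:
C = 1 - H(p) where H(p) is binary entropy
H(0.0750) = -0.0750 × log₂(0.0750) - 0.9250 × log₂(0.9250)
H(p) = 0.3843
C = 1 - 0.3843 = 0.6157 bits/use
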